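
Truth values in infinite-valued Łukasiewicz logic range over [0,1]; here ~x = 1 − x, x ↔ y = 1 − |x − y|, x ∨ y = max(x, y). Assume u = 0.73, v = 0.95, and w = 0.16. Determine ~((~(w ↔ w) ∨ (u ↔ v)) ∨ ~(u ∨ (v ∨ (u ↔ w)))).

w ↔ w = 1 − |0.16 − 0.16| = 1 − 0.00 = 1.00
~(w ↔ w) = 1 − 1.00 = 0.00
u ↔ v = 1 − |0.73 − 0.95| = 1 − 0.22 = 0.78
~(w ↔ w) ∨ (u ↔ v) = max(0.00, 0.78) = 0.78
u ↔ w = 1 − |0.73 − 0.16| = 1 − 0.57 = 0.43
v ∨ (u ↔ w) = max(0.95, 0.43) = 0.95
u ∨ (v ∨ (u ↔ w)) = max(0.73, 0.95) = 0.95
~(u ∨ (v ∨ (u ↔ w))) = 1 − 0.95 = 0.05
(~(w ↔ w) ∨ (u ↔ v)) ∨ ~(u ∨ (v ∨ (u ↔ w))) = max(0.78, 0.05) = 0.78
~((~(w ↔ w) ∨ (u ↔ v)) ∨ ~(u ∨ (v ∨ (u ↔ w)))) = 1 − 0.78 = 0.22

0.22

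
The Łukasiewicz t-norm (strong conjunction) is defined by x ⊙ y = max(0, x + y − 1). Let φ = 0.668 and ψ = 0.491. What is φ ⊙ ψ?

0.159

φ ⊙ ψ = max(0, 0.668 + 0.491 − 1) = max(0, 0.159) = 0.159
For comparison, the Gödel (minimum) t-norm min(x, y) would give 0.491.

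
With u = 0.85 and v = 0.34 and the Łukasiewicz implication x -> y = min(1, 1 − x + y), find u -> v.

u -> v = min(1, 1 − 0.85 + 0.34) = min(1, 0.49) = 0.49
For comparison, the Gödel implication (1 if x ≤ y else y) would give 0.34.

0.49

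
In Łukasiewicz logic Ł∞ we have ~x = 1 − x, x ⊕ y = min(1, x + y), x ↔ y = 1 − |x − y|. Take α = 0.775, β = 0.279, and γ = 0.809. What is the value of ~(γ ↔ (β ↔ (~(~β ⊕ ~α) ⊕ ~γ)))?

~β = 1 − 0.279 = 0.721
~α = 1 − 0.775 = 0.225
~β ⊕ ~α = min(1, 0.721 + 0.225) = min(1, 0.946) = 0.946
~(~β ⊕ ~α) = 1 − 0.946 = 0.054
~γ = 1 − 0.809 = 0.191
~(~β ⊕ ~α) ⊕ ~γ = min(1, 0.054 + 0.191) = min(1, 0.245) = 0.245
β ↔ (~(~β ⊕ ~α) ⊕ ~γ) = 1 − |0.279 − 0.245| = 1 − 0.034 = 0.966
γ ↔ (β ↔ (~(~β ⊕ ~α) ⊕ ~γ)) = 1 − |0.809 − 0.966| = 1 − 0.157 = 0.843
~(γ ↔ (β ↔ (~(~β ⊕ ~α) ⊕ ~γ))) = 1 − 0.843 = 0.157

0.157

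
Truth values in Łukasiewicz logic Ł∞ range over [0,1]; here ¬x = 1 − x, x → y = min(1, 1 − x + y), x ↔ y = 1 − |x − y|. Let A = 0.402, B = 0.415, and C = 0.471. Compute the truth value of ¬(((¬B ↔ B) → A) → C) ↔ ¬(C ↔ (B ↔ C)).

¬B = 1 − 0.415 = 0.585
¬B ↔ B = 1 − |0.585 − 0.415| = 1 − 0.170 = 0.830
(¬B ↔ B) → A = min(1, 1 − 0.830 + 0.402) = min(1, 0.572) = 0.572
((¬B ↔ B) → A) → C = min(1, 1 − 0.572 + 0.471) = min(1, 0.899) = 0.899
¬(((¬B ↔ B) → A) → C) = 1 − 0.899 = 0.101
B ↔ C = 1 − |0.415 − 0.471| = 1 − 0.056 = 0.944
C ↔ (B ↔ C) = 1 − |0.471 − 0.944| = 1 − 0.473 = 0.527
¬(C ↔ (B ↔ C)) = 1 − 0.527 = 0.473
¬(((¬B ↔ B) → A) → C) ↔ ¬(C ↔ (B ↔ C)) = 1 − |0.101 − 0.473| = 1 − 0.372 = 0.628

0.628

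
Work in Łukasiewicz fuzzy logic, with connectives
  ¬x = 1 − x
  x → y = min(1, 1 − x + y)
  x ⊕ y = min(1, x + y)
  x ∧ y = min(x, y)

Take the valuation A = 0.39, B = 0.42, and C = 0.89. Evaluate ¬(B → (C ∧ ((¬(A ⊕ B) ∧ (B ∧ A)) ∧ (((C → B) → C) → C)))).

0.23

A ⊕ B = min(1, 0.39 + 0.42) = min(1, 0.81) = 0.81
¬(A ⊕ B) = 1 − 0.81 = 0.19
B ∧ A = min(0.42, 0.39) = 0.39
¬(A ⊕ B) ∧ (B ∧ A) = min(0.19, 0.39) = 0.19
C → B = min(1, 1 − 0.89 + 0.42) = min(1, 0.53) = 0.53
(C → B) → C = min(1, 1 − 0.53 + 0.89) = min(1, 1.36) = 1.00
((C → B) → C) → C = min(1, 1 − 1.00 + 0.89) = min(1, 0.89) = 0.89
(¬(A ⊕ B) ∧ (B ∧ A)) ∧ (((C → B) → C) → C) = min(0.19, 0.89) = 0.19
C ∧ ((¬(A ⊕ B) ∧ (B ∧ A)) ∧ (((C → B) → C) → C)) = min(0.89, 0.19) = 0.19
B → (C ∧ ((¬(A ⊕ B) ∧ (B ∧ A)) ∧ (((C → B) → C) → C))) = min(1, 1 − 0.42 + 0.19) = min(1, 0.77) = 0.77
¬(B → (C ∧ ((¬(A ⊕ B) ∧ (B ∧ A)) ∧ (((C → B) → C) → C)))) = 1 − 0.77 = 0.23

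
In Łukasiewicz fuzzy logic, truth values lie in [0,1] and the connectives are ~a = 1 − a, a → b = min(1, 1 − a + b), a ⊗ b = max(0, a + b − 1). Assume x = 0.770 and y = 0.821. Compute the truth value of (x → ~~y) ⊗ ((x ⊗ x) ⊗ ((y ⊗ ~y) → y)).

~y = 1 − 0.821 = 0.179
~~y = 1 − 0.179 = 0.821
x → ~~y = min(1, 1 − 0.770 + 0.821) = min(1, 1.051) = 1.000
x ⊗ x = max(0, 0.770 + 0.770 − 1) = max(0, 0.540) = 0.540
y ⊗ ~y = max(0, 0.821 + 0.179 − 1) = max(0, 0.000) = 0.000
(y ⊗ ~y) → y = min(1, 1 − 0.000 + 0.821) = min(1, 1.821) = 1.000
(x ⊗ x) ⊗ ((y ⊗ ~y) → y) = max(0, 0.540 + 1.000 − 1) = max(0, 0.540) = 0.540
(x → ~~y) ⊗ ((x ⊗ x) ⊗ ((y ⊗ ~y) → y)) = max(0, 1.000 + 0.540 − 1) = max(0, 0.540) = 0.540

0.540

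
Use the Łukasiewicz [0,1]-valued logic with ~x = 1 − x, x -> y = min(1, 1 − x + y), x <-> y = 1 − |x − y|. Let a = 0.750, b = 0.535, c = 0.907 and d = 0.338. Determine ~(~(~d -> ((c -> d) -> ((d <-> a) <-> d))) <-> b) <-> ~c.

0.558

~d = 1 − 0.338 = 0.662
c -> d = min(1, 1 − 0.907 + 0.338) = min(1, 0.431) = 0.431
d <-> a = 1 − |0.338 − 0.750| = 1 − 0.412 = 0.588
(d <-> a) <-> d = 1 − |0.588 − 0.338| = 1 − 0.250 = 0.750
(c -> d) -> ((d <-> a) <-> d) = min(1, 1 − 0.431 + 0.750) = min(1, 1.319) = 1.000
~d -> ((c -> d) -> ((d <-> a) <-> d)) = min(1, 1 − 0.662 + 1.000) = min(1, 1.338) = 1.000
~(~d -> ((c -> d) -> ((d <-> a) <-> d))) = 1 − 1.000 = 0.000
~(~d -> ((c -> d) -> ((d <-> a) <-> d))) <-> b = 1 − |0.000 − 0.535| = 1 − 0.535 = 0.465
~(~(~d -> ((c -> d) -> ((d <-> a) <-> d))) <-> b) = 1 − 0.465 = 0.535
~c = 1 − 0.907 = 0.093
~(~(~d -> ((c -> d) -> ((d <-> a) <-> d))) <-> b) <-> ~c = 1 − |0.535 − 0.093| = 1 − 0.442 = 0.558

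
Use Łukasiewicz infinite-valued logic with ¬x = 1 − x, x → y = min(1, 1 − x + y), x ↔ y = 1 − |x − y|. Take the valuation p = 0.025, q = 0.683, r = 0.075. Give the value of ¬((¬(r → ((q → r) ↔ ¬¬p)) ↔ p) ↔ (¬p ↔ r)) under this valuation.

0.875

q → r = min(1, 1 − 0.683 + 0.075) = min(1, 0.392) = 0.392
¬p = 1 − 0.025 = 0.975
¬¬p = 1 − 0.975 = 0.025
(q → r) ↔ ¬¬p = 1 − |0.392 − 0.025| = 1 − 0.367 = 0.633
r → ((q → r) ↔ ¬¬p) = min(1, 1 − 0.075 + 0.633) = min(1, 1.558) = 1.000
¬(r → ((q → r) ↔ ¬¬p)) = 1 − 1.000 = 0.000
¬(r → ((q → r) ↔ ¬¬p)) ↔ p = 1 − |0.000 − 0.025| = 1 − 0.025 = 0.975
¬p ↔ r = 1 − |0.975 − 0.075| = 1 − 0.900 = 0.100
(¬(r → ((q → r) ↔ ¬¬p)) ↔ p) ↔ (¬p ↔ r) = 1 − |0.975 − 0.100| = 1 − 0.875 = 0.125
¬((¬(r → ((q → r) ↔ ¬¬p)) ↔ p) ↔ (¬p ↔ r)) = 1 − 0.125 = 0.875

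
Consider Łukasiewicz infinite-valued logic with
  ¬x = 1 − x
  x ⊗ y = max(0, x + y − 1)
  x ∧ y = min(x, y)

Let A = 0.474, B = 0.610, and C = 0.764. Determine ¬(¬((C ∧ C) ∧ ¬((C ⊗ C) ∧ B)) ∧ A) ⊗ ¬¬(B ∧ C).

C ∧ C = min(0.764, 0.764) = 0.764
C ⊗ C = max(0, 0.764 + 0.764 − 1) = max(0, 0.528) = 0.528
(C ⊗ C) ∧ B = min(0.528, 0.610) = 0.528
¬((C ⊗ C) ∧ B) = 1 − 0.528 = 0.472
(C ∧ C) ∧ ¬((C ⊗ C) ∧ B) = min(0.764, 0.472) = 0.472
¬((C ∧ C) ∧ ¬((C ⊗ C) ∧ B)) = 1 − 0.472 = 0.528
¬((C ∧ C) ∧ ¬((C ⊗ C) ∧ B)) ∧ A = min(0.528, 0.474) = 0.474
¬(¬((C ∧ C) ∧ ¬((C ⊗ C) ∧ B)) ∧ A) = 1 − 0.474 = 0.526
B ∧ C = min(0.610, 0.764) = 0.610
¬(B ∧ C) = 1 − 0.610 = 0.390
¬¬(B ∧ C) = 1 − 0.390 = 0.610
¬(¬((C ∧ C) ∧ ¬((C ⊗ C) ∧ B)) ∧ A) ⊗ ¬¬(B ∧ C) = max(0, 0.526 + 0.610 − 1) = max(0, 0.136) = 0.136

0.136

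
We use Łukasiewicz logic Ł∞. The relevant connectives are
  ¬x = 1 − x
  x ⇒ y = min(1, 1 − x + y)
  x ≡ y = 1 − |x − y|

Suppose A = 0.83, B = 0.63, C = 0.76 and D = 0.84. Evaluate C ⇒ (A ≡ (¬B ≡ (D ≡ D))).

0.78

¬B = 1 − 0.63 = 0.37
D ≡ D = 1 − |0.84 − 0.84| = 1 − 0.00 = 1.00
¬B ≡ (D ≡ D) = 1 − |0.37 − 1.00| = 1 − 0.63 = 0.37
A ≡ (¬B ≡ (D ≡ D)) = 1 − |0.83 − 0.37| = 1 − 0.46 = 0.54
C ⇒ (A ≡ (¬B ≡ (D ≡ D))) = min(1, 1 − 0.76 + 0.54) = min(1, 0.78) = 0.78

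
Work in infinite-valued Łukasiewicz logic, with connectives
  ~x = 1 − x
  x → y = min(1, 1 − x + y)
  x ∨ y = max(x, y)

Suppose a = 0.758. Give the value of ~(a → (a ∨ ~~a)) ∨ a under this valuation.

~a = 1 − 0.758 = 0.242
~~a = 1 − 0.242 = 0.758
a ∨ ~~a = max(0.758, 0.758) = 0.758
a → (a ∨ ~~a) = min(1, 1 − 0.758 + 0.758) = min(1, 1.000) = 1.000
~(a → (a ∨ ~~a)) = 1 − 1.000 = 0.000
~(a → (a ∨ ~~a)) ∨ a = max(0.000, 0.758) = 0.758

0.758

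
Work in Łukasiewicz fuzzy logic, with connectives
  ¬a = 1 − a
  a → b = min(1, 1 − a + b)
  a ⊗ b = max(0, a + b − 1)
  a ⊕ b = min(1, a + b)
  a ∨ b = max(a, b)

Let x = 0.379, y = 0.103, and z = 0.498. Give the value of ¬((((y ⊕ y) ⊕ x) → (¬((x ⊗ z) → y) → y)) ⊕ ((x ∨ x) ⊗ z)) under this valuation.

y ⊕ y = min(1, 0.103 + 0.103) = min(1, 0.206) = 0.206
(y ⊕ y) ⊕ x = min(1, 0.206 + 0.379) = min(1, 0.585) = 0.585
x ⊗ z = max(0, 0.379 + 0.498 − 1) = max(0, -0.123) = 0.000
(x ⊗ z) → y = min(1, 1 − 0.000 + 0.103) = min(1, 1.103) = 1.000
¬((x ⊗ z) → y) = 1 − 1.000 = 0.000
¬((x ⊗ z) → y) → y = min(1, 1 − 0.000 + 0.103) = min(1, 1.103) = 1.000
((y ⊕ y) ⊕ x) → (¬((x ⊗ z) → y) → y) = min(1, 1 − 0.585 + 1.000) = min(1, 1.415) = 1.000
x ∨ x = max(0.379, 0.379) = 0.379
(x ∨ x) ⊗ z = max(0, 0.379 + 0.498 − 1) = max(0, -0.123) = 0.000
(((y ⊕ y) ⊕ x) → (¬((x ⊗ z) → y) → y)) ⊕ ((x ∨ x) ⊗ z) = min(1, 1.000 + 0.000) = min(1, 1.000) = 1.000
¬((((y ⊕ y) ⊕ x) → (¬((x ⊗ z) → y) → y)) ⊕ ((x ∨ x) ⊗ z)) = 1 − 1.000 = 0.000

0.000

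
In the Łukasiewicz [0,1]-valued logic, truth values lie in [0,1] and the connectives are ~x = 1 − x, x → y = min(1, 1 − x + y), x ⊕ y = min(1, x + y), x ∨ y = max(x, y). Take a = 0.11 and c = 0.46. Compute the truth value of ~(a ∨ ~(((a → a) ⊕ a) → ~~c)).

a → a = min(1, 1 − 0.11 + 0.11) = min(1, 1.00) = 1.00
(a → a) ⊕ a = min(1, 1.00 + 0.11) = min(1, 1.11) = 1.00
~c = 1 − 0.46 = 0.54
~~c = 1 − 0.54 = 0.46
((a → a) ⊕ a) → ~~c = min(1, 1 − 1.00 + 0.46) = min(1, 0.46) = 0.46
~(((a → a) ⊕ a) → ~~c) = 1 − 0.46 = 0.54
a ∨ ~(((a → a) ⊕ a) → ~~c) = max(0.11, 0.54) = 0.54
~(a ∨ ~(((a → a) ⊕ a) → ~~c)) = 1 − 0.54 = 0.46

0.46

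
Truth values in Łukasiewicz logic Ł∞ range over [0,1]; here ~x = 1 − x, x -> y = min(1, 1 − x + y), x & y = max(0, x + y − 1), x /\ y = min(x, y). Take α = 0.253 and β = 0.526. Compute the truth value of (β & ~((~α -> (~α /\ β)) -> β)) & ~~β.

~α = 1 − 0.253 = 0.747
~α /\ β = min(0.747, 0.526) = 0.526
~α -> (~α /\ β) = min(1, 1 − 0.747 + 0.526) = min(1, 0.779) = 0.779
(~α -> (~α /\ β)) -> β = min(1, 1 − 0.779 + 0.526) = min(1, 0.747) = 0.747
~((~α -> (~α /\ β)) -> β) = 1 − 0.747 = 0.253
β & ~((~α -> (~α /\ β)) -> β) = max(0, 0.526 + 0.253 − 1) = max(0, -0.221) = 0.000
~β = 1 − 0.526 = 0.474
~~β = 1 − 0.474 = 0.526
(β & ~((~α -> (~α /\ β)) -> β)) & ~~β = max(0, 0.000 + 0.526 − 1) = max(0, -0.474) = 0.000

0.000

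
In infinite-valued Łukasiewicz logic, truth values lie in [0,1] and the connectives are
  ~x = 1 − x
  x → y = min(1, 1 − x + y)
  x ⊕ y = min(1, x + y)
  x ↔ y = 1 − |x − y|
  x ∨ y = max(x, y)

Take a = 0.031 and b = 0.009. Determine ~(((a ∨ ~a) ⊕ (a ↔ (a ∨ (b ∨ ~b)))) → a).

~a = 1 − 0.031 = 0.969
a ∨ ~a = max(0.031, 0.969) = 0.969
~b = 1 − 0.009 = 0.991
b ∨ ~b = max(0.009, 0.991) = 0.991
a ∨ (b ∨ ~b) = max(0.031, 0.991) = 0.991
a ↔ (a ∨ (b ∨ ~b)) = 1 − |0.031 − 0.991| = 1 − 0.960 = 0.040
(a ∨ ~a) ⊕ (a ↔ (a ∨ (b ∨ ~b))) = min(1, 0.969 + 0.040) = min(1, 1.009) = 1.000
((a ∨ ~a) ⊕ (a ↔ (a ∨ (b ∨ ~b)))) → a = min(1, 1 − 1.000 + 0.031) = min(1, 0.031) = 0.031
~(((a ∨ ~a) ⊕ (a ↔ (a ∨ (b ∨ ~b)))) → a) = 1 − 0.031 = 0.969

0.969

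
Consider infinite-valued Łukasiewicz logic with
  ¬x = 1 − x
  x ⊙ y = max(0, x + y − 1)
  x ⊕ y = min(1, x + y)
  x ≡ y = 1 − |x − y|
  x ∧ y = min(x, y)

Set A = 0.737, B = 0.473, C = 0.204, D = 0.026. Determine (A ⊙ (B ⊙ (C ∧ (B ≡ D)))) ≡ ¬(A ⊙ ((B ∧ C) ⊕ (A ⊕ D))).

B ≡ D = 1 − |0.473 − 0.026| = 1 − 0.447 = 0.553
C ∧ (B ≡ D) = min(0.204, 0.553) = 0.204
B ⊙ (C ∧ (B ≡ D)) = max(0, 0.473 + 0.204 − 1) = max(0, -0.323) = 0.000
A ⊙ (B ⊙ (C ∧ (B ≡ D))) = max(0, 0.737 + 0.000 − 1) = max(0, -0.263) = 0.000
B ∧ C = min(0.473, 0.204) = 0.204
A ⊕ D = min(1, 0.737 + 0.026) = min(1, 0.763) = 0.763
(B ∧ C) ⊕ (A ⊕ D) = min(1, 0.204 + 0.763) = min(1, 0.967) = 0.967
A ⊙ ((B ∧ C) ⊕ (A ⊕ D)) = max(0, 0.737 + 0.967 − 1) = max(0, 0.704) = 0.704
¬(A ⊙ ((B ∧ C) ⊕ (A ⊕ D))) = 1 − 0.704 = 0.296
(A ⊙ (B ⊙ (C ∧ (B ≡ D)))) ≡ ¬(A ⊙ ((B ∧ C) ⊕ (A ⊕ D))) = 1 − |0.000 − 0.296| = 1 − 0.296 = 0.704

0.704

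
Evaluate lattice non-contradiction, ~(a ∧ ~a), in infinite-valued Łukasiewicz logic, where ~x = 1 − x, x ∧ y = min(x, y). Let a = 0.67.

0.67

~a = 1 − 0.67 = 0.33
a ∧ ~a = min(0.67, 0.33) = 0.33
~(a ∧ ~a) = 1 − 0.33 = 0.67
(The value 0.67 < 1 shows this instance is not satisfied; not a Ł∞-tautology — its value is 1 − min(a, 1−a).)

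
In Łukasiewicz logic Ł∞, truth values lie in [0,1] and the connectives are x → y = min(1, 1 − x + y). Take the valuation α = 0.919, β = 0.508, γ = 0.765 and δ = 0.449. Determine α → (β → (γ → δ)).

γ → δ = min(1, 1 − 0.765 + 0.449) = min(1, 0.684) = 0.684
β → (γ → δ) = min(1, 1 − 0.508 + 0.684) = min(1, 1.176) = 1.000
α → (β → (γ → δ)) = min(1, 1 − 0.919 + 1.000) = min(1, 1.081) = 1.000

1.000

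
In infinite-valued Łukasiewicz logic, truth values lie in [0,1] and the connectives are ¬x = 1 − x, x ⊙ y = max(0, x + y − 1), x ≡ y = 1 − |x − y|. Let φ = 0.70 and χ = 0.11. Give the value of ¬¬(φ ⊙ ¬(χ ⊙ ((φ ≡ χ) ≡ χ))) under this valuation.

φ ≡ χ = 1 − |0.70 − 0.11| = 1 − 0.59 = 0.41
(φ ≡ χ) ≡ χ = 1 − |0.41 − 0.11| = 1 − 0.30 = 0.70
χ ⊙ ((φ ≡ χ) ≡ χ) = max(0, 0.11 + 0.70 − 1) = max(0, -0.19) = 0.00
¬(χ ⊙ ((φ ≡ χ) ≡ χ)) = 1 − 0.00 = 1.00
φ ⊙ ¬(χ ⊙ ((φ ≡ χ) ≡ χ)) = max(0, 0.70 + 1.00 − 1) = max(0, 0.70) = 0.70
¬(φ ⊙ ¬(χ ⊙ ((φ ≡ χ) ≡ χ))) = 1 − 0.70 = 0.30
¬¬(φ ⊙ ¬(χ ⊙ ((φ ≡ χ) ≡ χ))) = 1 − 0.30 = 0.70

0.70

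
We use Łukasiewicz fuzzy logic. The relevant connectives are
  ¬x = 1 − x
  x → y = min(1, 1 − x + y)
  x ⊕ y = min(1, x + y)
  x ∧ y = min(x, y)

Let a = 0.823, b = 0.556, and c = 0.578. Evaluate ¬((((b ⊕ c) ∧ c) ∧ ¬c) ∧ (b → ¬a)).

b ⊕ c = min(1, 0.556 + 0.578) = min(1, 1.134) = 1.000
(b ⊕ c) ∧ c = min(1.000, 0.578) = 0.578
¬c = 1 − 0.578 = 0.422
((b ⊕ c) ∧ c) ∧ ¬c = min(0.578, 0.422) = 0.422
¬a = 1 − 0.823 = 0.177
b → ¬a = min(1, 1 − 0.556 + 0.177) = min(1, 0.621) = 0.621
(((b ⊕ c) ∧ c) ∧ ¬c) ∧ (b → ¬a) = min(0.422, 0.621) = 0.422
¬((((b ⊕ c) ∧ c) ∧ ¬c) ∧ (b → ¬a)) = 1 − 0.422 = 0.578

0.578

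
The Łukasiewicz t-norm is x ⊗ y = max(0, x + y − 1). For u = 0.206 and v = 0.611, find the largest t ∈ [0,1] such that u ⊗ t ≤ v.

1.000

The residuum of the Łukasiewicz t-norm gives the supremum: min(1, 1 − 0.206 + 0.611).
1 − 0.206 + 0.611 = 1.405, so t = min(1, 1.405) = 1.000.
Check: 0.206 ⊗ 1.000 = max(0, 0.206) = 0.206 ≤ 0.611.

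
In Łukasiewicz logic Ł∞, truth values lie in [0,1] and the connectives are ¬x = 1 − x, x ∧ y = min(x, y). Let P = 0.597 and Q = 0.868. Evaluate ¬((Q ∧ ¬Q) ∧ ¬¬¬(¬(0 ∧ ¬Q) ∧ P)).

0.868

¬Q = 1 − 0.868 = 0.132
Q ∧ ¬Q = min(0.868, 0.132) = 0.132
0 ∧ ¬Q = min(0.000, 0.132) = 0.000
¬(0 ∧ ¬Q) = 1 − 0.000 = 1.000
¬(0 ∧ ¬Q) ∧ P = min(1.000, 0.597) = 0.597
¬(¬(0 ∧ ¬Q) ∧ P) = 1 − 0.597 = 0.403
¬¬(¬(0 ∧ ¬Q) ∧ P) = 1 − 0.403 = 0.597
¬¬¬(¬(0 ∧ ¬Q) ∧ P) = 1 − 0.597 = 0.403
(Q ∧ ¬Q) ∧ ¬¬¬(¬(0 ∧ ¬Q) ∧ P) = min(0.132, 0.403) = 0.132
¬((Q ∧ ¬Q) ∧ ¬¬¬(¬(0 ∧ ¬Q) ∧ P)) = 1 − 0.132 = 0.868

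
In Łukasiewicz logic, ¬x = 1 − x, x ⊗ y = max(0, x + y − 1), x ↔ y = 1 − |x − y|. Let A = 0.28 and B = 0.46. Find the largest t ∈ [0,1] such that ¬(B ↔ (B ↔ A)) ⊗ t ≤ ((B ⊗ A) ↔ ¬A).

0.92

B ↔ A = 1 − |0.46 − 0.28| = 1 − 0.18 = 0.82
B ↔ (B ↔ A) = 1 − |0.46 − 0.82| = 1 − 0.36 = 0.64
¬(B ↔ (B ↔ A)) = 1 − 0.64 = 0.36
So the left factor is ¬(B ↔ (B ↔ A)) = 0.36.
B ⊗ A = max(0, 0.46 + 0.28 − 1) = max(0, -0.26) = 0.00
¬A = 1 − 0.28 = 0.72
(B ⊗ A) ↔ ¬A = 1 − |0.00 − 0.72| = 1 − 0.72 = 0.28
So the right-hand bound is (B ⊗ A) ↔ ¬A = 0.28.
The residuum of the Łukasiewicz t-norm gives the supremum: min(1, 1 − 0.36 + 0.28).
1 − 0.36 + 0.28 = 0.92, so t = min(1, 0.92) = 0.92.
Check: 0.36 ⊗ 0.92 = max(0, 0.28) = 0.28 ≤ 0.28.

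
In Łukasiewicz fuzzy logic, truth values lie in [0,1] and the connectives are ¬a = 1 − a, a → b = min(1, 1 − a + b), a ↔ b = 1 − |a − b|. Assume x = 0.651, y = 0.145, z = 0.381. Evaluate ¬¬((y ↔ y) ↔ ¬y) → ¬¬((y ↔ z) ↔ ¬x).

y ↔ y = 1 − |0.145 − 0.145| = 1 − 0.000 = 1.000
¬y = 1 − 0.145 = 0.855
(y ↔ y) ↔ ¬y = 1 − |1.000 − 0.855| = 1 − 0.145 = 0.855
¬((y ↔ y) ↔ ¬y) = 1 − 0.855 = 0.145
¬¬((y ↔ y) ↔ ¬y) = 1 − 0.145 = 0.855
y ↔ z = 1 − |0.145 − 0.381| = 1 − 0.236 = 0.764
¬x = 1 − 0.651 = 0.349
(y ↔ z) ↔ ¬x = 1 − |0.764 − 0.349| = 1 − 0.415 = 0.585
¬((y ↔ z) ↔ ¬x) = 1 − 0.585 = 0.415
¬¬((y ↔ z) ↔ ¬x) = 1 − 0.415 = 0.585
¬¬((y ↔ y) ↔ ¬y) → ¬¬((y ↔ z) ↔ ¬x) = min(1, 1 − 0.855 + 0.585) = min(1, 0.730) = 0.730

0.730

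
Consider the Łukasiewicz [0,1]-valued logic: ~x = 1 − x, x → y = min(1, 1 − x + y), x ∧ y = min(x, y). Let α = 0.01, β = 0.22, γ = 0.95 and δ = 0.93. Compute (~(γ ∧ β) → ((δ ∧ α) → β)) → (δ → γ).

γ ∧ β = min(0.95, 0.22) = 0.22
~(γ ∧ β) = 1 − 0.22 = 0.78
δ ∧ α = min(0.93, 0.01) = 0.01
(δ ∧ α) → β = min(1, 1 − 0.01 + 0.22) = min(1, 1.21) = 1.00
~(γ ∧ β) → ((δ ∧ α) → β) = min(1, 1 − 0.78 + 1.00) = min(1, 1.22) = 1.00
δ → γ = min(1, 1 − 0.93 + 0.95) = min(1, 1.02) = 1.00
(~(γ ∧ β) → ((δ ∧ α) → β)) → (δ → γ) = min(1, 1 − 1.00 + 1.00) = min(1, 1.00) = 1.00

1.00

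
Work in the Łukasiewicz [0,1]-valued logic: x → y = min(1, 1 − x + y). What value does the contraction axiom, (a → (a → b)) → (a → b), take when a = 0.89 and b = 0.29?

0.89

a → b = min(1, 1 − 0.89 + 0.29) = min(1, 0.40) = 0.40
a → (a → b) = min(1, 1 − 0.89 + 0.40) = min(1, 0.51) = 0.51
(a → (a → b)) → (a → b) = min(1, 1 − 0.51 + 0.40) = min(1, 0.89) = 0.89
(The value 0.89 < 1 shows this instance is not satisfied; fails in Ł∞ (the t-norm is not idempotent).)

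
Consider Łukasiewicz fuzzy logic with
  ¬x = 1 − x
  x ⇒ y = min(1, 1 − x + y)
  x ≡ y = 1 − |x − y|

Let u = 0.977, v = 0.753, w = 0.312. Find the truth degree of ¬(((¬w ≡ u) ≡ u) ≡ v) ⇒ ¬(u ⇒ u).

¬w = 1 − 0.312 = 0.688
¬w ≡ u = 1 − |0.688 − 0.977| = 1 − 0.289 = 0.711
(¬w ≡ u) ≡ u = 1 − |0.711 − 0.977| = 1 − 0.266 = 0.734
((¬w ≡ u) ≡ u) ≡ v = 1 − |0.734 − 0.753| = 1 − 0.019 = 0.981
¬(((¬w ≡ u) ≡ u) ≡ v) = 1 − 0.981 = 0.019
u ⇒ u = min(1, 1 − 0.977 + 0.977) = min(1, 1.000) = 1.000
¬(u ⇒ u) = 1 − 1.000 = 0.000
¬(((¬w ≡ u) ≡ u) ≡ v) ⇒ ¬(u ⇒ u) = min(1, 1 − 0.019 + 0.000) = min(1, 0.981) = 0.981

0.981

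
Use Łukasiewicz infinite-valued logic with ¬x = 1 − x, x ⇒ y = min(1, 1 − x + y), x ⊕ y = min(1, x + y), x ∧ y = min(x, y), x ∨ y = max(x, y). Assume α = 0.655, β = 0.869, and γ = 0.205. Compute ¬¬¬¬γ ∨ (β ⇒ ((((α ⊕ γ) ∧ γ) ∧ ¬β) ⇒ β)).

¬γ = 1 − 0.205 = 0.795
¬¬γ = 1 − 0.795 = 0.205
¬¬¬γ = 1 − 0.205 = 0.795
¬¬¬¬γ = 1 − 0.795 = 0.205
α ⊕ γ = min(1, 0.655 + 0.205) = min(1, 0.860) = 0.860
(α ⊕ γ) ∧ γ = min(0.860, 0.205) = 0.205
¬β = 1 − 0.869 = 0.131
((α ⊕ γ) ∧ γ) ∧ ¬β = min(0.205, 0.131) = 0.131
(((α ⊕ γ) ∧ γ) ∧ ¬β) ⇒ β = min(1, 1 − 0.131 + 0.869) = min(1, 1.738) = 1.000
β ⇒ ((((α ⊕ γ) ∧ γ) ∧ ¬β) ⇒ β) = min(1, 1 − 0.869 + 1.000) = min(1, 1.131) = 1.000
¬¬¬¬γ ∨ (β ⇒ ((((α ⊕ γ) ∧ γ) ∧ ¬β) ⇒ β)) = max(0.205, 1.000) = 1.000

1.000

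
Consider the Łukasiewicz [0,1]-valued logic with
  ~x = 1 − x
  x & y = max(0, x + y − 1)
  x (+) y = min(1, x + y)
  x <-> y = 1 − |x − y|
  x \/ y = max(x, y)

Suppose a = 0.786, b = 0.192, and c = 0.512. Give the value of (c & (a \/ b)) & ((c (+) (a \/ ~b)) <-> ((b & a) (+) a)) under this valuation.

a \/ b = max(0.786, 0.192) = 0.786
c & (a \/ b) = max(0, 0.512 + 0.786 − 1) = max(0, 0.298) = 0.298
~b = 1 − 0.192 = 0.808
a \/ ~b = max(0.786, 0.808) = 0.808
c (+) (a \/ ~b) = min(1, 0.512 + 0.808) = min(1, 1.320) = 1.000
b & a = max(0, 0.192 + 0.786 − 1) = max(0, -0.022) = 0.000
(b & a) (+) a = min(1, 0.000 + 0.786) = min(1, 0.786) = 0.786
(c (+) (a \/ ~b)) <-> ((b & a) (+) a) = 1 − |1.000 − 0.786| = 1 − 0.214 = 0.786
(c & (a \/ b)) & ((c (+) (a \/ ~b)) <-> ((b & a) (+) a)) = max(0, 0.298 + 0.786 − 1) = max(0, 0.084) = 0.084

0.084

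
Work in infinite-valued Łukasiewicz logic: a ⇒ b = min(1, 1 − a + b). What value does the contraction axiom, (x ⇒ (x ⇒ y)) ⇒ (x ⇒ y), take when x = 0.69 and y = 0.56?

x ⇒ y = min(1, 1 − 0.69 + 0.56) = min(1, 0.87) = 0.87
x ⇒ (x ⇒ y) = min(1, 1 − 0.69 + 0.87) = min(1, 1.18) = 1.00
(x ⇒ (x ⇒ y)) ⇒ (x ⇒ y) = min(1, 1 − 1.00 + 0.87) = min(1, 0.87) = 0.87
(The value 0.87 < 1 shows this instance is not satisfied; fails in Ł∞ (the t-norm is not idempotent).)

0.87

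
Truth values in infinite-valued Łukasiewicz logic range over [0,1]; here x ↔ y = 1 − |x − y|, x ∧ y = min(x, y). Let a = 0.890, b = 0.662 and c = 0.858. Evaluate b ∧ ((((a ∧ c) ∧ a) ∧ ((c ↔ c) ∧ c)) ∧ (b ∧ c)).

0.662

a ∧ c = min(0.890, 0.858) = 0.858
(a ∧ c) ∧ a = min(0.858, 0.890) = 0.858
c ↔ c = 1 − |0.858 − 0.858| = 1 − 0.000 = 1.000
(c ↔ c) ∧ c = min(1.000, 0.858) = 0.858
((a ∧ c) ∧ a) ∧ ((c ↔ c) ∧ c) = min(0.858, 0.858) = 0.858
b ∧ c = min(0.662, 0.858) = 0.662
(((a ∧ c) ∧ a) ∧ ((c ↔ c) ∧ c)) ∧ (b ∧ c) = min(0.858, 0.662) = 0.662
b ∧ ((((a ∧ c) ∧ a) ∧ ((c ↔ c) ∧ c)) ∧ (b ∧ c)) = min(0.662, 0.662) = 0.662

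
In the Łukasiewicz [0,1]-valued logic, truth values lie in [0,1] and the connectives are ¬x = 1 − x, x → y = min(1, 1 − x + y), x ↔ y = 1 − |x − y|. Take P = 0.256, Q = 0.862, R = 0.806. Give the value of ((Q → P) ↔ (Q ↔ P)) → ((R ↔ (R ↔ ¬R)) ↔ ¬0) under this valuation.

0.582

Q → P = min(1, 1 − 0.862 + 0.256) = min(1, 0.394) = 0.394
Q ↔ P = 1 − |0.862 − 0.256| = 1 − 0.606 = 0.394
(Q → P) ↔ (Q ↔ P) = 1 − |0.394 − 0.394| = 1 − 0.000 = 1.000
¬R = 1 − 0.806 = 0.194
R ↔ ¬R = 1 − |0.806 − 0.194| = 1 − 0.612 = 0.388
R ↔ (R ↔ ¬R) = 1 − |0.806 − 0.388| = 1 − 0.418 = 0.582
¬0 = 1 − 0.000 = 1.000
(R ↔ (R ↔ ¬R)) ↔ ¬0 = 1 − |0.582 − 1.000| = 1 − 0.418 = 0.582
((Q → P) ↔ (Q ↔ P)) → ((R ↔ (R ↔ ¬R)) ↔ ¬0) = min(1, 1 − 1.000 + 0.582) = min(1, 0.582) = 0.582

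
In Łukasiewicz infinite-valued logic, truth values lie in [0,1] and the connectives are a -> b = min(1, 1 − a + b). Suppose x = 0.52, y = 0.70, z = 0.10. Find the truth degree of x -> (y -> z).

y -> z = min(1, 1 − 0.70 + 0.10) = min(1, 0.40) = 0.40
x -> (y -> z) = min(1, 1 − 0.52 + 0.40) = min(1, 0.88) = 0.88

0.88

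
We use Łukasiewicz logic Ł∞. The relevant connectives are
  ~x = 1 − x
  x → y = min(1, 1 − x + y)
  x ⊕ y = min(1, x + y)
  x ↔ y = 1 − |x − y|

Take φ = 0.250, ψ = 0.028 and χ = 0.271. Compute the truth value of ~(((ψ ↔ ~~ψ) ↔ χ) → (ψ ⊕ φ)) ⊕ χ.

~ψ = 1 − 0.028 = 0.972
~~ψ = 1 − 0.972 = 0.028
ψ ↔ ~~ψ = 1 − |0.028 − 0.028| = 1 − 0.000 = 1.000
(ψ ↔ ~~ψ) ↔ χ = 1 − |1.000 − 0.271| = 1 − 0.729 = 0.271
ψ ⊕ φ = min(1, 0.028 + 0.250) = min(1, 0.278) = 0.278
((ψ ↔ ~~ψ) ↔ χ) → (ψ ⊕ φ) = min(1, 1 − 0.271 + 0.278) = min(1, 1.007) = 1.000
~(((ψ ↔ ~~ψ) ↔ χ) → (ψ ⊕ φ)) = 1 − 1.000 = 0.000
~(((ψ ↔ ~~ψ) ↔ χ) → (ψ ⊕ φ)) ⊕ χ = min(1, 0.000 + 0.271) = min(1, 0.271) = 0.271

0.271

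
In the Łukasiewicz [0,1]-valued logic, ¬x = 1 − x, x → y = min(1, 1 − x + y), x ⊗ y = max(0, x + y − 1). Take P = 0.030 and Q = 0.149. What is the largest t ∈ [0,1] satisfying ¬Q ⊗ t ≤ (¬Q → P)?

0.328

¬Q = 1 − 0.149 = 0.851
So the left factor is ¬Q = 0.851.
¬Q → P = min(1, 1 − 0.851 + 0.030) = min(1, 0.179) = 0.179
So the right-hand bound is ¬Q → P = 0.179.
The residuum of the Łukasiewicz t-norm gives the supremum: min(1, 1 − 0.851 + 0.179).
1 − 0.851 + 0.179 = 0.328, so t = min(1, 0.328) = 0.328.
Check: 0.851 ⊗ 0.328 = max(0, 0.179) = 0.179 ≤ 0.179.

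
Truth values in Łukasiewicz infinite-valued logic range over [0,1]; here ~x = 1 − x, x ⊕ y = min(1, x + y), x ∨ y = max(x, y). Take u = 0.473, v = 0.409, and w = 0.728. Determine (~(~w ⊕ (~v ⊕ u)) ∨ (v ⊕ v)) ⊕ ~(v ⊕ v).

1.000

~w = 1 − 0.728 = 0.272
~v = 1 − 0.409 = 0.591
~v ⊕ u = min(1, 0.591 + 0.473) = min(1, 1.064) = 1.000
~w ⊕ (~v ⊕ u) = min(1, 0.272 + 1.000) = min(1, 1.272) = 1.000
~(~w ⊕ (~v ⊕ u)) = 1 − 1.000 = 0.000
v ⊕ v = min(1, 0.409 + 0.409) = min(1, 0.818) = 0.818
~(~w ⊕ (~v ⊕ u)) ∨ (v ⊕ v) = max(0.000, 0.818) = 0.818
~(v ⊕ v) = 1 − 0.818 = 0.182
(~(~w ⊕ (~v ⊕ u)) ∨ (v ⊕ v)) ⊕ ~(v ⊕ v) = min(1, 0.818 + 0.182) = min(1, 1.000) = 1.000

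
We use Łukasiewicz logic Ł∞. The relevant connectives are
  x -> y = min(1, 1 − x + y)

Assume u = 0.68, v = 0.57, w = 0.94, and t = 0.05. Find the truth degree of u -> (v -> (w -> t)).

0.86

w -> t = min(1, 1 − 0.94 + 0.05) = min(1, 0.11) = 0.11
v -> (w -> t) = min(1, 1 − 0.57 + 0.11) = min(1, 0.54) = 0.54
u -> (v -> (w -> t)) = min(1, 1 − 0.68 + 0.54) = min(1, 0.86) = 0.86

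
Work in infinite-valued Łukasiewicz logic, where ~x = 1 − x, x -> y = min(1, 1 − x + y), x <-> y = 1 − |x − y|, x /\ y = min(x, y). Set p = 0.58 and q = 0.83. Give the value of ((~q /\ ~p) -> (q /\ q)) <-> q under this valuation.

~q = 1 − 0.83 = 0.17
~p = 1 − 0.58 = 0.42
~q /\ ~p = min(0.17, 0.42) = 0.17
q /\ q = min(0.83, 0.83) = 0.83
(~q /\ ~p) -> (q /\ q) = min(1, 1 − 0.17 + 0.83) = min(1, 1.66) = 1.00
((~q /\ ~p) -> (q /\ q)) <-> q = 1 − |1.00 − 0.83| = 1 − 0.17 = 0.83

0.83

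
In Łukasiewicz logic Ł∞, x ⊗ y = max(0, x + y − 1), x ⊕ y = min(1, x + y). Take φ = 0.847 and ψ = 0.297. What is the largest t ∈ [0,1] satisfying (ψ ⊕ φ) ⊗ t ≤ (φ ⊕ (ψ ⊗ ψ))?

0.847

ψ ⊕ φ = min(1, 0.297 + 0.847) = min(1, 1.144) = 1.000
So the left factor is ψ ⊕ φ = 1.000.
ψ ⊗ ψ = max(0, 0.297 + 0.297 − 1) = max(0, -0.406) = 0.000
φ ⊕ (ψ ⊗ ψ) = min(1, 0.847 + 0.000) = min(1, 0.847) = 0.847
So the right-hand bound is φ ⊕ (ψ ⊗ ψ) = 0.847.
The residuum of the Łukasiewicz t-norm gives the supremum: min(1, 1 − 1.000 + 0.847).
1 − 1.000 + 0.847 = 0.847, so t = min(1, 0.847) = 0.847.
Check: 1.000 ⊗ 0.847 = max(0, 0.847) = 0.847 ≤ 0.847.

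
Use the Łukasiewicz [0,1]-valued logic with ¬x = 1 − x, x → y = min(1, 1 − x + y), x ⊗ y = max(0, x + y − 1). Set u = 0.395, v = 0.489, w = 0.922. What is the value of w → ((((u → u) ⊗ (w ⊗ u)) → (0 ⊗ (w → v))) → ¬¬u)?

u → u = min(1, 1 − 0.395 + 0.395) = min(1, 1.000) = 1.000
w ⊗ u = max(0, 0.922 + 0.395 − 1) = max(0, 0.317) = 0.317
(u → u) ⊗ (w ⊗ u) = max(0, 1.000 + 0.317 − 1) = max(0, 0.317) = 0.317
w → v = min(1, 1 − 0.922 + 0.489) = min(1, 0.567) = 0.567
0 ⊗ (w → v) = max(0, 0.000 + 0.567 − 1) = max(0, -0.433) = 0.000
((u → u) ⊗ (w ⊗ u)) → (0 ⊗ (w → v)) = min(1, 1 − 0.317 + 0.000) = min(1, 0.683) = 0.683
¬u = 1 − 0.395 = 0.605
¬¬u = 1 − 0.605 = 0.395
(((u → u) ⊗ (w ⊗ u)) → (0 ⊗ (w → v))) → ¬¬u = min(1, 1 − 0.683 + 0.395) = min(1, 0.712) = 0.712
w → ((((u → u) ⊗ (w ⊗ u)) → (0 ⊗ (w → v))) → ¬¬u) = min(1, 1 − 0.922 + 0.712) = min(1, 0.790) = 0.790

0.790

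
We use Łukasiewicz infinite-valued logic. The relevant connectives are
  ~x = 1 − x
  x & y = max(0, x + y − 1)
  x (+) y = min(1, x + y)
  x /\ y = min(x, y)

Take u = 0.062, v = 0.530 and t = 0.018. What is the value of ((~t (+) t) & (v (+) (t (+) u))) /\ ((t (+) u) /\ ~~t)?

0.018

~t = 1 − 0.018 = 0.982
~t (+) t = min(1, 0.982 + 0.018) = min(1, 1.000) = 1.000
t (+) u = min(1, 0.018 + 0.062) = min(1, 0.080) = 0.080
v (+) (t (+) u) = min(1, 0.530 + 0.080) = min(1, 0.610) = 0.610
(~t (+) t) & (v (+) (t (+) u)) = max(0, 1.000 + 0.610 − 1) = max(0, 0.610) = 0.610
~~t = 1 − 0.982 = 0.018
(t (+) u) /\ ~~t = min(0.080, 0.018) = 0.018
((~t (+) t) & (v (+) (t (+) u))) /\ ((t (+) u) /\ ~~t) = min(0.610, 0.018) = 0.018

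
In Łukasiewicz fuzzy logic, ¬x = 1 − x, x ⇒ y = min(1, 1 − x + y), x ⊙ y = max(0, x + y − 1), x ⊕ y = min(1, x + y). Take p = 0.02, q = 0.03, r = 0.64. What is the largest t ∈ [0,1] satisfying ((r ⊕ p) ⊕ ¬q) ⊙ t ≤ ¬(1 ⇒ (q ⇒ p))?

r ⊕ p = min(1, 0.64 + 0.02) = min(1, 0.66) = 0.66
¬q = 1 − 0.03 = 0.97
(r ⊕ p) ⊕ ¬q = min(1, 0.66 + 0.97) = min(1, 1.63) = 1.00
So the left factor is (r ⊕ p) ⊕ ¬q = 1.00.
q ⇒ p = min(1, 1 − 0.03 + 0.02) = min(1, 0.99) = 0.99
1 ⇒ (q ⇒ p) = min(1, 1 − 1.00 + 0.99) = min(1, 0.99) = 0.99
¬(1 ⇒ (q ⇒ p)) = 1 − 0.99 = 0.01
So the right-hand bound is ¬(1 ⇒ (q ⇒ p)) = 0.01.
The residuum of the Łukasiewicz t-norm gives the supremum: min(1, 1 − 1.00 + 0.01).
1 − 1.00 + 0.01 = 0.01, so t = min(1, 0.01) = 0.01.
Check: 1.00 ⊙ 0.01 = max(0, 0.01) = 0.01 ≤ 0.01.

0.01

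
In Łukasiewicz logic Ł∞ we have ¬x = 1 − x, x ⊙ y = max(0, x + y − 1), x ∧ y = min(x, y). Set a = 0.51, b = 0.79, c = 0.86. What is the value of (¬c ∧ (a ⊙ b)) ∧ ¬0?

¬c = 1 − 0.86 = 0.14
a ⊙ b = max(0, 0.51 + 0.79 − 1) = max(0, 0.30) = 0.30
¬c ∧ (a ⊙ b) = min(0.14, 0.30) = 0.14
¬0 = 1 − 0.00 = 1.00
(¬c ∧ (a ⊙ b)) ∧ ¬0 = min(0.14, 1.00) = 0.14

0.14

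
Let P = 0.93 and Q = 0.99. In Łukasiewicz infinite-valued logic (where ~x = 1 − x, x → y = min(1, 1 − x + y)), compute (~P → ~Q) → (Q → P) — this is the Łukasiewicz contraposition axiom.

1.00

~P = 1 − 0.93 = 0.07
~Q = 1 − 0.99 = 0.01
~P → ~Q = min(1, 1 − 0.07 + 0.01) = min(1, 0.94) = 0.94
Q → P = min(1, 1 − 0.99 + 0.93) = min(1, 0.94) = 0.94
(~P → ~Q) → (Q → P) = min(1, 1 − 0.94 + 0.94) = min(1, 1.00) = 1.00
(As expected: an axiom of Ł∞, always 1.)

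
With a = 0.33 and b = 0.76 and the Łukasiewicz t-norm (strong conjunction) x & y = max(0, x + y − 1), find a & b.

a & b = max(0, 0.33 + 0.76 − 1) = max(0, 0.09) = 0.09
For comparison, the Gödel (minimum) t-norm min(x, y) would give 0.33.

0.09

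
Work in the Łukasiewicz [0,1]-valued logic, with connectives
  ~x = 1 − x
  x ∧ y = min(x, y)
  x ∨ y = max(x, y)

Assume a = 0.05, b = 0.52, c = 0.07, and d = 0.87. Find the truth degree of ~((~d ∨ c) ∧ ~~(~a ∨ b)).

~d = 1 − 0.87 = 0.13
~d ∨ c = max(0.13, 0.07) = 0.13
~a = 1 − 0.05 = 0.95
~a ∨ b = max(0.95, 0.52) = 0.95
~(~a ∨ b) = 1 − 0.95 = 0.05
~~(~a ∨ b) = 1 − 0.05 = 0.95
(~d ∨ c) ∧ ~~(~a ∨ b) = min(0.13, 0.95) = 0.13
~((~d ∨ c) ∧ ~~(~a ∨ b)) = 1 − 0.13 = 0.87

0.87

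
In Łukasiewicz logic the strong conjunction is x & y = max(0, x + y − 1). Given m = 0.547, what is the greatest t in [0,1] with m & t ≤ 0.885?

The residuum of the Łukasiewicz t-norm gives the supremum: min(1, 1 − 0.547 + 0.885).
1 − 0.547 + 0.885 = 1.338, so t = min(1, 1.338) = 1.000.
Check: 0.547 & 1.000 = max(0, 0.547) = 0.547 ≤ 0.885.

1.000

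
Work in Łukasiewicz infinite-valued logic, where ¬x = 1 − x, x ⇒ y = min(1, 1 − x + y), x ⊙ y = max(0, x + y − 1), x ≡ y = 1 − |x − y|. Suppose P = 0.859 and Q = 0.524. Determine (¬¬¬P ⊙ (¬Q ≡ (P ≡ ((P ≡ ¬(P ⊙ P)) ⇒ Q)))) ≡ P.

0.141

¬P = 1 − 0.859 = 0.141
¬¬P = 1 − 0.141 = 0.859
¬¬¬P = 1 − 0.859 = 0.141
¬Q = 1 − 0.524 = 0.476
P ⊙ P = max(0, 0.859 + 0.859 − 1) = max(0, 0.718) = 0.718
¬(P ⊙ P) = 1 − 0.718 = 0.282
P ≡ ¬(P ⊙ P) = 1 − |0.859 − 0.282| = 1 − 0.577 = 0.423
(P ≡ ¬(P ⊙ P)) ⇒ Q = min(1, 1 − 0.423 + 0.524) = min(1, 1.101) = 1.000
P ≡ ((P ≡ ¬(P ⊙ P)) ⇒ Q) = 1 − |0.859 − 1.000| = 1 − 0.141 = 0.859
¬Q ≡ (P ≡ ((P ≡ ¬(P ⊙ P)) ⇒ Q)) = 1 − |0.476 − 0.859| = 1 − 0.383 = 0.617
¬¬¬P ⊙ (¬Q ≡ (P ≡ ((P ≡ ¬(P ⊙ P)) ⇒ Q))) = max(0, 0.141 + 0.617 − 1) = max(0, -0.242) = 0.000
(¬¬¬P ⊙ (¬Q ≡ (P ≡ ((P ≡ ¬(P ⊙ P)) ⇒ Q)))) ≡ P = 1 − |0.000 − 0.859| = 1 − 0.859 = 0.141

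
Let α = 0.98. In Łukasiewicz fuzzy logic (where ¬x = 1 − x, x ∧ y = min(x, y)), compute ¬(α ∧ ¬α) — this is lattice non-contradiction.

¬α = 1 − 0.98 = 0.02
α ∧ ¬α = min(0.98, 0.02) = 0.02
¬(α ∧ ¬α) = 1 − 0.02 = 0.98
(The value 0.98 < 1 shows this instance is not satisfied; not a Ł∞-tautology — its value is 1 − min(a, 1−a).)

0.98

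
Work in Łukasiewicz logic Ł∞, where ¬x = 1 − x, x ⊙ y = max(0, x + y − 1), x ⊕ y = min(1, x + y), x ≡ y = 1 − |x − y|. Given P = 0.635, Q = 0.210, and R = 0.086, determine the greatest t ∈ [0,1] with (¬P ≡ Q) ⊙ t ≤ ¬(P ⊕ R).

¬P = 1 − 0.635 = 0.365
¬P ≡ Q = 1 − |0.365 − 0.210| = 1 − 0.155 = 0.845
So the left factor is ¬P ≡ Q = 0.845.
P ⊕ R = min(1, 0.635 + 0.086) = min(1, 0.721) = 0.721
¬(P ⊕ R) = 1 − 0.721 = 0.279
So the right-hand bound is ¬(P ⊕ R) = 0.279.
The residuum of the Łukasiewicz t-norm gives the supremum: min(1, 1 − 0.845 + 0.279).
1 − 0.845 + 0.279 = 0.434, so t = min(1, 0.434) = 0.434.
Check: 0.845 ⊙ 0.434 = max(0, 0.279) = 0.279 ≤ 0.279.

0.434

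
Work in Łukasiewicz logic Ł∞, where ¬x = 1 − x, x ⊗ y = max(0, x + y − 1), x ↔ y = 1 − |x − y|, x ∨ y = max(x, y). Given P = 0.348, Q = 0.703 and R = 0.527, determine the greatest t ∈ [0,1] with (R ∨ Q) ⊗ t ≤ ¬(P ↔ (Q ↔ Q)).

0.949

R ∨ Q = max(0.527, 0.703) = 0.703
So the left factor is R ∨ Q = 0.703.
Q ↔ Q = 1 − |0.703 − 0.703| = 1 − 0.000 = 1.000
P ↔ (Q ↔ Q) = 1 − |0.348 − 1.000| = 1 − 0.652 = 0.348
¬(P ↔ (Q ↔ Q)) = 1 − 0.348 = 0.652
So the right-hand bound is ¬(P ↔ (Q ↔ Q)) = 0.652.
The residuum of the Łukasiewicz t-norm gives the supremum: min(1, 1 − 0.703 + 0.652).
1 − 0.703 + 0.652 = 0.949, so t = min(1, 0.949) = 0.949.
Check: 0.703 ⊗ 0.949 = max(0, 0.652) = 0.652 ≤ 0.652.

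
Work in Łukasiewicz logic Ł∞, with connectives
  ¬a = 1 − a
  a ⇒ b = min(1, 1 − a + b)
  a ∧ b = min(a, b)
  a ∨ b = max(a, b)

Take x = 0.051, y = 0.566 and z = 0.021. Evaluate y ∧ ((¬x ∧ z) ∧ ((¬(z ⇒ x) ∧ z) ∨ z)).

¬x = 1 − 0.051 = 0.949
¬x ∧ z = min(0.949, 0.021) = 0.021
z ⇒ x = min(1, 1 − 0.021 + 0.051) = min(1, 1.030) = 1.000
¬(z ⇒ x) = 1 − 1.000 = 0.000
¬(z ⇒ x) ∧ z = min(0.000, 0.021) = 0.000
(¬(z ⇒ x) ∧ z) ∨ z = max(0.000, 0.021) = 0.021
(¬x ∧ z) ∧ ((¬(z ⇒ x) ∧ z) ∨ z) = min(0.021, 0.021) = 0.021
y ∧ ((¬x ∧ z) ∧ ((¬(z ⇒ x) ∧ z) ∨ z)) = min(0.566, 0.021) = 0.021

0.021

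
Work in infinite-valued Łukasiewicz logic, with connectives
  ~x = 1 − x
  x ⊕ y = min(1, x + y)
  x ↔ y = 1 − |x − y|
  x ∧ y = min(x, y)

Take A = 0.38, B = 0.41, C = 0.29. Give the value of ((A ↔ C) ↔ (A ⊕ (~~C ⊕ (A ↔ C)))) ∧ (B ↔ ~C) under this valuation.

0.70

A ↔ C = 1 − |0.38 − 0.29| = 1 − 0.09 = 0.91
~C = 1 − 0.29 = 0.71
~~C = 1 − 0.71 = 0.29
~~C ⊕ (A ↔ C) = min(1, 0.29 + 0.91) = min(1, 1.20) = 1.00
A ⊕ (~~C ⊕ (A ↔ C)) = min(1, 0.38 + 1.00) = min(1, 1.38) = 1.00
(A ↔ C) ↔ (A ⊕ (~~C ⊕ (A ↔ C))) = 1 − |0.91 − 1.00| = 1 − 0.09 = 0.91
B ↔ ~C = 1 − |0.41 − 0.71| = 1 − 0.30 = 0.70
((A ↔ C) ↔ (A ⊕ (~~C ⊕ (A ↔ C)))) ∧ (B ↔ ~C) = min(0.91, 0.70) = 0.70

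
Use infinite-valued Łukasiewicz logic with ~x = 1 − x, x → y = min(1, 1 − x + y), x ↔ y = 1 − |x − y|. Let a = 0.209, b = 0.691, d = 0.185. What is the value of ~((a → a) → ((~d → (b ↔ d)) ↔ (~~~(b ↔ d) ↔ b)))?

a → a = min(1, 1 − 0.209 + 0.209) = min(1, 1.000) = 1.000
~d = 1 − 0.185 = 0.815
b ↔ d = 1 − |0.691 − 0.185| = 1 − 0.506 = 0.494
~d → (b ↔ d) = min(1, 1 − 0.815 + 0.494) = min(1, 0.679) = 0.679
~(b ↔ d) = 1 − 0.494 = 0.506
~~(b ↔ d) = 1 − 0.506 = 0.494
~~~(b ↔ d) = 1 − 0.494 = 0.506
~~~(b ↔ d) ↔ b = 1 − |0.506 − 0.691| = 1 − 0.185 = 0.815
(~d → (b ↔ d)) ↔ (~~~(b ↔ d) ↔ b) = 1 − |0.679 − 0.815| = 1 − 0.136 = 0.864
(a → a) → ((~d → (b ↔ d)) ↔ (~~~(b ↔ d) ↔ b)) = min(1, 1 − 1.000 + 0.864) = min(1, 0.864) = 0.864
~((a → a) → ((~d → (b ↔ d)) ↔ (~~~(b ↔ d) ↔ b))) = 1 − 0.864 = 0.136

0.136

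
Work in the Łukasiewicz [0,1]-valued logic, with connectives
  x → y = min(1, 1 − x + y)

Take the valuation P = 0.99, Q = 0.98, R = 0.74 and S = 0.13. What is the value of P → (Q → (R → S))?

R → S = min(1, 1 − 0.74 + 0.13) = min(1, 0.39) = 0.39
Q → (R → S) = min(1, 1 − 0.98 + 0.39) = min(1, 0.41) = 0.41
P → (Q → (R → S)) = min(1, 1 − 0.99 + 0.41) = min(1, 0.42) = 0.42

0.42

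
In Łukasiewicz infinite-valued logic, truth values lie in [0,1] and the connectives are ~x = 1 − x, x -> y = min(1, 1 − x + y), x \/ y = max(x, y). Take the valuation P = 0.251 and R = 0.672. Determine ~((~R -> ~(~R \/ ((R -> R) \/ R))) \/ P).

0.328

~R = 1 − 0.672 = 0.328
R -> R = min(1, 1 − 0.672 + 0.672) = min(1, 1.000) = 1.000
(R -> R) \/ R = max(1.000, 0.672) = 1.000
~R \/ ((R -> R) \/ R) = max(0.328, 1.000) = 1.000
~(~R \/ ((R -> R) \/ R)) = 1 − 1.000 = 0.000
~R -> ~(~R \/ ((R -> R) \/ R)) = min(1, 1 − 0.328 + 0.000) = min(1, 0.672) = 0.672
(~R -> ~(~R \/ ((R -> R) \/ R))) \/ P = max(0.672, 0.251) = 0.672
~((~R -> ~(~R \/ ((R -> R) \/ R))) \/ P) = 1 − 0.672 = 0.328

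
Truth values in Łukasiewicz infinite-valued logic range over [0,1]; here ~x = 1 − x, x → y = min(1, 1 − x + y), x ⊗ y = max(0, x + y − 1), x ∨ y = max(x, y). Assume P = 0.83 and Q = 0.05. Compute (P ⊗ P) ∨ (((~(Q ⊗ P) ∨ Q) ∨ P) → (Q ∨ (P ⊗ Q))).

0.66

P ⊗ P = max(0, 0.83 + 0.83 − 1) = max(0, 0.66) = 0.66
Q ⊗ P = max(0, 0.05 + 0.83 − 1) = max(0, -0.12) = 0.00
~(Q ⊗ P) = 1 − 0.00 = 1.00
~(Q ⊗ P) ∨ Q = max(1.00, 0.05) = 1.00
(~(Q ⊗ P) ∨ Q) ∨ P = max(1.00, 0.83) = 1.00
P ⊗ Q = max(0, 0.83 + 0.05 − 1) = max(0, -0.12) = 0.00
Q ∨ (P ⊗ Q) = max(0.05, 0.00) = 0.05
((~(Q ⊗ P) ∨ Q) ∨ P) → (Q ∨ (P ⊗ Q)) = min(1, 1 − 1.00 + 0.05) = min(1, 0.05) = 0.05
(P ⊗ P) ∨ (((~(Q ⊗ P) ∨ Q) ∨ P) → (Q ∨ (P ⊗ Q))) = max(0.66, 0.05) = 0.66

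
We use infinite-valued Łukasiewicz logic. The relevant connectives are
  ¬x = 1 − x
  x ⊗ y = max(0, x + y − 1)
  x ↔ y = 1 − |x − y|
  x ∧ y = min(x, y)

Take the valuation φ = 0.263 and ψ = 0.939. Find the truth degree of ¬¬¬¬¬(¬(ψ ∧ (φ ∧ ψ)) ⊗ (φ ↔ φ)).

0.263

φ ∧ ψ = min(0.263, 0.939) = 0.263
ψ ∧ (φ ∧ ψ) = min(0.939, 0.263) = 0.263
¬(ψ ∧ (φ ∧ ψ)) = 1 − 0.263 = 0.737
φ ↔ φ = 1 − |0.263 − 0.263| = 1 − 0.000 = 1.000
¬(ψ ∧ (φ ∧ ψ)) ⊗ (φ ↔ φ) = max(0, 0.737 + 1.000 − 1) = max(0, 0.737) = 0.737
¬(¬(ψ ∧ (φ ∧ ψ)) ⊗ (φ ↔ φ)) = 1 − 0.737 = 0.263
¬¬(¬(ψ ∧ (φ ∧ ψ)) ⊗ (φ ↔ φ)) = 1 − 0.263 = 0.737
¬¬¬(¬(ψ ∧ (φ ∧ ψ)) ⊗ (φ ↔ φ)) = 1 − 0.737 = 0.263
¬¬¬¬(¬(ψ ∧ (φ ∧ ψ)) ⊗ (φ ↔ φ)) = 1 − 0.263 = 0.737
¬¬¬¬¬(¬(ψ ∧ (φ ∧ ψ)) ⊗ (φ ↔ φ)) = 1 − 0.737 = 0.263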